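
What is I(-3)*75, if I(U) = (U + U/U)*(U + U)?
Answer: 900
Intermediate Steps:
I(U) = 2*U*(1 + U) (I(U) = (U + 1)*(2*U) = (1 + U)*(2*U) = 2*U*(1 + U))
I(-3)*75 = (2*(-3)*(1 - 3))*75 = (2*(-3)*(-2))*75 = 12*75 = 900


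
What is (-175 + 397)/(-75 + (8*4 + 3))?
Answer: -111/20 ≈ -5.5500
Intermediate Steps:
(-175 + 397)/(-75 + (8*4 + 3)) = 222/(-75 + (32 + 3)) = 222/(-75 + 35) = 222/(-40) = 222*(-1/40) = -111/20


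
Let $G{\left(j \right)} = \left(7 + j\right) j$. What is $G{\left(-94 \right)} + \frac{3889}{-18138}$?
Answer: $\frac{148328675}{18138} \approx 8177.8$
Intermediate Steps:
$G{\left(j \right)} = j \left(7 + j\right)$
$G{\left(-94 \right)} + \frac{3889}{-18138} = - 94 \left(7 - 94\right) + \frac{3889}{-18138} = \left(-94\right) \left(-87\right) + 3889 \left(- \frac{1}{18138}\right) = 8178 - \frac{3889}{18138} = \frac{148328675}{18138}$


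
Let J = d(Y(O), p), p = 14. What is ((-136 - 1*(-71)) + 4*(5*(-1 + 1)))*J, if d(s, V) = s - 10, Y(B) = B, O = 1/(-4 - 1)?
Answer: 663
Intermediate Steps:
O = -⅕ (O = 1/(-5) = -⅕ ≈ -0.20000)
d(s, V) = -10 + s
J = -51/5 (J = -10 - ⅕ = -51/5 ≈ -10.200)
((-136 - 1*(-71)) + 4*(5*(-1 + 1)))*J = ((-136 - 1*(-71)) + 4*(5*(-1 + 1)))*(-51/5) = ((-136 + 71) + 4*(5*0))*(-51/5) = (-65 + 4*0)*(-51/5) = (-65 + 0)*(-51/5) = -65*(-51/5) = 663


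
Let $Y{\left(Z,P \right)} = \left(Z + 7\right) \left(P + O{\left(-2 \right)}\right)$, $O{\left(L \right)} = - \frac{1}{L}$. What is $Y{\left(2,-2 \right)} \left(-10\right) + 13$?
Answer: $148$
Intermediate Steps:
$Y{\left(Z,P \right)} = \left(\frac{1}{2} + P\right) \left(7 + Z\right)$ ($Y{\left(Z,P \right)} = \left(Z + 7\right) \left(P - \frac{1}{-2}\right) = \left(7 + Z\right) \left(P - - \frac{1}{2}\right) = \left(7 + Z\right) \left(P + \frac{1}{2}\right) = \left(7 + Z\right) \left(\frac{1}{2} + P\right) = \left(\frac{1}{2} + P\right) \left(7 + Z\right)$)
$Y{\left(2,-2 \right)} \left(-10\right) + 13 = \left(\frac{7}{2} + \frac{1}{2} \cdot 2 + 7 \left(-2\right) - 4\right) \left(-10\right) + 13 = \left(\frac{7}{2} + 1 - 14 - 4\right) \left(-10\right) + 13 = \left(- \frac{27}{2}\right) \left(-10\right) + 13 = 135 + 13 = 148$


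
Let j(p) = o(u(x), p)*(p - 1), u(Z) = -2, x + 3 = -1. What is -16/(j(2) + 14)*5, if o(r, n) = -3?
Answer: -80/11 ≈ -7.2727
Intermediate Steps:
x = -4 (x = -3 - 1 = -4)
j(p) = 3 - 3*p (j(p) = -3*(p - 1) = -3*(-1 + p) = 3 - 3*p)
-16/(j(2) + 14)*5 = -16/((3 - 3*2) + 14)*5 = -16/((3 - 6) + 14)*5 = -16/(-3 + 14)*5 = -16/11*5 = -80/11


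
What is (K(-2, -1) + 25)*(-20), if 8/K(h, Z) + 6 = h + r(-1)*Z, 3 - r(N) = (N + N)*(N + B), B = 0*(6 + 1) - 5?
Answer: -660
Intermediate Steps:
B = -5 (B = 0*7 - 5 = 0 - 5 = -5)
r(N) = 3 - 2*N*(-5 + N) (r(N) = 3 - (N + N)*(N - 5) = 3 - 2*N*(-5 + N))
K(h, Z) = 8/(-6 + h - 9*Z) (K(h, Z) = 8/(-6 + (h + (3 - 2*(-1)**2 + 10*(-1))*Z)) = 8/(-6 + (h + (3 - 2*1 - 10)*Z)) = 8/(-6 + (h + (3 - 2 - 10)*Z)) = 8/(-6 + (h - 9*Z)) = 8/(-6 + h - 9*Z))
(K(-2, -1) + 25)*(-20) = (8/(-6 - 2 - 9*(-1)) + 25)*(-20) = (8/(-6 - 2 + 9) + 25)*(-20) = (8/1 + 25)*(-20) = (8*1 + 25)*(-20) = (8 + 25)*(-20) = 33*(-20) = -660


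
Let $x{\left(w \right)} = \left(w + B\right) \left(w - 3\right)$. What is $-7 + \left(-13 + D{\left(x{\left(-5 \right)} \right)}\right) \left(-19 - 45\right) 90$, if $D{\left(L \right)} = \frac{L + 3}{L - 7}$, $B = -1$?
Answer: $\frac{2776033}{41} \approx 67708.0$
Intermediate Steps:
$x{\left(w \right)} = \left(-1 + w\right) \left(-3 + w\right)$ ($x{\left(w \right)} = \left(w - 1\right) \left(w - 3\right) = \left(-1 + w\right) \left(-3 + w\right)$)
$D{\left(L \right)} = \frac{3 + L}{-7 + L}$
$-7 + \left(-13 + D{\left(x{\left(-5 \right)} \right)}\right) \left(-19 - 45\right) 90 = -7 + \left(-13 + \frac{3 + \left(3 + \left(-5\right)^{2} - -20\right)}{-7 + \left(3 + \left(-5\right)^{2} - -20\right)}\right) \left(-19 - 45\right) 90 = -7 + \left(-13 + \frac{3 + \left(3 + 25 + 20\right)}{-7 + \left(3 + 25 + 20\right)}\right) \left(-64\right) 90 = -7 + \left(-13 + \frac{3 + 48}{-7 + 48}\right) \left(-64\right) 90 = -7 + \left(-13 + \frac{1}{41} \cdot 51\right) \left(-64\right) 90 = -7 + \left(-13 + \frac{51}{41}\right) \left(-64\right) 90 = -7 + \left(- \frac{482}{41}\right) \left(-64\right) 90 = -7 + \frac{30848}{41} \cdot 90 = -7 + \frac{2776320}{41} = \frac{2776033}{41}$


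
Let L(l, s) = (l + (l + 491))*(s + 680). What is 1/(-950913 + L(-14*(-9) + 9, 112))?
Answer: -1/348201 ≈ -2.8719e-6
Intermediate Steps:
L(l, s) = (491 + 2*l)*(680 + s) (L(l, s) = (l + (491 + l))*(680 + s) = (491 + 2*l)*(680 + s))
1/(-950913 + L(-14*(-9) + 9, 112)) = 1/(-950913 + (333880 + 491*112 + 1360*(-14*(-9) + 9) + 2*(-14*(-9) + 9)*112)) = 1/(-950913 + (333880 + 54992 + 1360*(126 + 9) + 2*(126 + 9)*112)) = 1/(-950913 + (333880 + 54992 + 1360*135 + 2*135*112)) = 1/(-950913 + (333880 + 54992 + 183600 + 30240)) = 1/(-950913 + 602712) = 1/(-348201) = -1/348201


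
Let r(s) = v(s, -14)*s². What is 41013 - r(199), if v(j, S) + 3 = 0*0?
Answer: 159816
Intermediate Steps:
v(j, S) = -3 (v(j, S) = -3 + 0*0 = -3 + 0 = -3)
r(s) = -3*s²
41013 - r(199) = 41013 - (-3)*199² = 41013 - (-3)*39601 = 41013 - 1*(-118803) = 41013 + 118803 = 159816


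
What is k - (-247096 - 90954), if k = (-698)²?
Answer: 825254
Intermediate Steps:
k = 487204
k - (-247096 - 90954) = 487204 - (-247096 - 90954) = 487204 - 1*(-338050) = 487204 + 338050 = 825254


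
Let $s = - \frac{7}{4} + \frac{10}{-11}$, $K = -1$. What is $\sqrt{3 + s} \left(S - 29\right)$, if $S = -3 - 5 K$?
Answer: $- \frac{27 \sqrt{165}}{22} \approx -15.765$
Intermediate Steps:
$S = 2$ ($S = -3 - -5 = -3 + 5 = 2$)
$s = - \frac{117}{44}$ ($s = \left(-7\right) \frac{1}{4} + 10 \left(- \frac{1}{11}\right) = - \frac{7}{4} - \frac{10}{11} = - \frac{117}{44} \approx -2.6591$)
$\sqrt{3 + s} \left(S - 29\right) = \sqrt{3 - \frac{117}{44}} \left(2 - 29\right) = \sqrt{\frac{15}{44}} \left(-27\right) = \frac{\sqrt{165}}{22} \left(-27\right) = - \frac{27 \sqrt{165}}{22}$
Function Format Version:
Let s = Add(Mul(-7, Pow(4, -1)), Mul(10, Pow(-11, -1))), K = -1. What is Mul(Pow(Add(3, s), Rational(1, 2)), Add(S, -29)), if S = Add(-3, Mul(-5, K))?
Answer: Mul(Rational(-27, 22), Pow(165, Rational(1, 2))) ≈ -15.765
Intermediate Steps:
S = 2 (S = Add(-3, Mul(-5, -1)) = Add(-3, 5) = 2)
s = Rational(-117, 44) (s = Add(Mul(-7, Rational(1, 4)), Mul(10, Rational(-1, 11))) = Add(Rational(-7, 4), Rational(-10, 11)) = Rational(-117, 44) ≈ -2.6591)
Mul(Pow(Add(3, s), Rational(1, 2)), Add(S, -29)) = Mul(Pow(Add(3, Rational(-117, 44)), Rational(1, 2)), Add(2, -29)) = Mul(Pow(Rational(15, 44), Rational(1, 2)), -27) = Mul(Mul(Rational(1, 22), Pow(165, Rational(1, 2))), -27) = Mul(Rational(-27, 22), Pow(165, Rational(1, 2)))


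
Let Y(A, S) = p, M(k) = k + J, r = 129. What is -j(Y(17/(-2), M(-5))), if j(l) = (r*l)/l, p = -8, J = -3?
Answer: -129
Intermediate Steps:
M(k) = -3 + k (M(k) = k - 3 = -3 + k)
Y(A, S) = -8
j(l) = 129 (j(l) = (129*l)/l = 129)
-j(Y(17/(-2), M(-5))) = -1*129 = -129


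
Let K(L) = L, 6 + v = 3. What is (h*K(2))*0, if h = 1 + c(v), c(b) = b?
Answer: 0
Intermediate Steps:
v = -3 (v = -6 + 3 = -3)
h = -2 (h = 1 - 3 = -2)
(h*K(2))*0 = -2*2*0 = -4*0 = 0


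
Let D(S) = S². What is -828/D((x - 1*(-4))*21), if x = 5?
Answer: -92/3969 ≈ -0.023180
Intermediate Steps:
-828/D((x - 1*(-4))*21) = -828*1/(441*(5 - 1*(-4))²) = -828*1/(441*(5 + 4)²) = -828/((9*21)²) = -828/(189²) = -828/35721 = -828*1/35721 = -92/3969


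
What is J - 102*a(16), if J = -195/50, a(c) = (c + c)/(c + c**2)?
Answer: -159/10 ≈ -15.900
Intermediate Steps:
a(c) = 2*c/(c + c**2) (a(c) = (2*c)/(c + c**2) = 2*c/(c + c**2))
J = -39/10 (J = -195*1/50 = -39/10 ≈ -3.9000)
J - 102*a(16) = -39/10 - 204/(1 + 16) = -39/10 - 204/17 = -39/10 - 102*2/17 = -39/10 - 12 = -159/10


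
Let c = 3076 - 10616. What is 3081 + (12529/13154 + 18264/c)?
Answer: 76357844491/24795290 ≈ 3079.5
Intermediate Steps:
c = -7540
3081 + (12529/13154 + 18264/c) = 3081 + (12529/13154 + 18264/(-7540)) = 3081 + (12529*(1/13154) + 18264*(-1/7540)) = 3081 + (12529/13154 - 4566/1885) = 3081 - 36443999/24795290 = 76357844491/24795290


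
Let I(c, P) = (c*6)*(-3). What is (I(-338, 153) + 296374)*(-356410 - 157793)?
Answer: -155524810974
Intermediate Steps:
I(c, P) = -18*c (I(c, P) = (6*c)*(-3) = -18*c)
(I(-338, 153) + 296374)*(-356410 - 157793) = (-18*(-338) + 296374)*(-356410 - 157793) = (6084 + 296374)*(-514203) = 302458*(-514203) = -155524810974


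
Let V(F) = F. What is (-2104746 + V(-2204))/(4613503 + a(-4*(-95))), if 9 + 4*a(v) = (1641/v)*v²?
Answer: -8427800/19077583 ≈ -0.44176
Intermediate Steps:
a(v) = -9/4 + 1641*v/4 (a(v) = -9/4 + ((1641/v)*v²)/4 = -9/4 + (1641*v)/4 = -9/4 + 1641*v/4)
(-2104746 + V(-2204))/(4613503 + a(-4*(-95))) = (-2104746 - 2204)/(4613503 + (-9/4 + 1641*(-4*(-95))/4)) = -2106950/(4613503 + (-9/4 + (1641/4)*380)) = -2106950/(4613503 + (-9/4 + 155895)) = -2106950/(4613503 + 623571/4) = -2106950/19077583/4 = -2106950*4/19077583 = -8427800/19077583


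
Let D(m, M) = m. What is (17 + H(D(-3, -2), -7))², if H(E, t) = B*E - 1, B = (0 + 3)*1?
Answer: 49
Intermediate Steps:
B = 3 (B = 3*1 = 3)
H(E, t) = -1 + 3*E (H(E, t) = 3*E - 1 = -1 + 3*E)
(17 + H(D(-3, -2), -7))² = (17 + (-1 + 3*(-3)))² = (17 + (-1 - 9))² = (17 - 10)² = 7² = 49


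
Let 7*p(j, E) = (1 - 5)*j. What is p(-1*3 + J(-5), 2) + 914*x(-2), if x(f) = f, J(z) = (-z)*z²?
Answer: -13284/7 ≈ -1897.7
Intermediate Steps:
J(z) = -z³
p(j, E) = -4*j/7 (p(j, E) = ((1 - 5)*j)/7 = (-4*j)/7 = -4*j/7)
p(-1*3 + J(-5), 2) + 914*x(-2) = -4*(-1*3 - 1*(-5)³)/7 + 914*(-2) = -4*(-3 - 1*(-125))/7 - 1828 = -4*(-3 + 125)/7 - 1828 = -4/7*122 - 1828 = -488/7 - 1828 = -13284/7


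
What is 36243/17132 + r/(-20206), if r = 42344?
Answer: 3444325/173084596 ≈ 0.019900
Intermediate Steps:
36243/17132 + r/(-20206) = 36243/17132 + 42344/(-20206) = 36243*(1/17132) + 42344*(-1/20206) = 36243/17132 - 21172/10103 = 3444325/173084596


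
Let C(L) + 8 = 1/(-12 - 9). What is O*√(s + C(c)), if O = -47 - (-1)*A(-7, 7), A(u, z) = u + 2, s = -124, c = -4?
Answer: -52*I*√58233/21 ≈ -597.54*I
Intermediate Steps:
C(L) = -169/21 (C(L) = -8 + 1/(-12 - 9) = -8 + 1/(-21) = -8 - 1/21 = -169/21)
A(u, z) = 2 + u
O = -52 (O = -47 - (-1)*(2 - 7) = -47 - (-1)*(-5) = -47 - 1*5 = -47 - 5 = -52)
O*√(s + C(c)) = -52*√(-124 - 169/21) = -52*I*√58233/21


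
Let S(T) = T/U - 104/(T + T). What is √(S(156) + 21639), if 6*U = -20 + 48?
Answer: √9557394/21 ≈ 147.21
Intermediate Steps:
U = 14/3 (U = (-20 + 48)/6 = (⅙)*28 = 14/3 ≈ 4.6667)
S(T) = -52/T + 3*T/14 (S(T) = T/(14/3) - 104/(T + T) = T*(3/14) - 104*1/(2*T) = 3*T/14 - 52/T = -52/T + 3*T/14)
√(S(156) + 21639) = √((-52/156 + (3/14)*156) + 21639) = √((-52*1/156 + 234/7) + 21639) = √((-⅓ + 234/7) + 21639) = √(695/21 + 21639) = √(455114/21) = √9557394/21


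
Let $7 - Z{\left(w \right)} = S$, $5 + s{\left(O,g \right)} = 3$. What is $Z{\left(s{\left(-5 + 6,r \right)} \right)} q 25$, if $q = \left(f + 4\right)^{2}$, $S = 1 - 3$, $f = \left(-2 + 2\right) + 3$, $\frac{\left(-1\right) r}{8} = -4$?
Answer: $11025$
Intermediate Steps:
$r = 32$ ($r = \left(-8\right) \left(-4\right) = 32$)
$s{\left(O,g \right)} = -2$ ($s{\left(O,g \right)} = -5 + 3 = -2$)
$f = 3$ ($f = 0 + 3 = 3$)
$S = -2$
$Z{\left(w \right)} = 9$ ($Z{\left(w \right)} = 7 - -2 = 7 + 2 = 9$)
$q = 49$ ($q = \left(3 + 4\right)^{2} = 7^{2} = 49$)
$Z{\left(s{\left(-5 + 6,r \right)} \right)} q 25 = 9 \cdot 49 \cdot 25 = 441 \cdot 25 = 11025$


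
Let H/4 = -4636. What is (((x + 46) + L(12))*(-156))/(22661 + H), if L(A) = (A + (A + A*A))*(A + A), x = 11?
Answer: -637884/4117 ≈ -154.94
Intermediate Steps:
H = -18544 (H = 4*(-4636) = -18544)
L(A) = 2*A*(A² + 2*A) (L(A) = (A + (A + A²))*(2*A) = (A² + 2*A)*(2*A) = 2*A*(A² + 2*A))
(((x + 46) + L(12))*(-156))/(22661 + H) = (((11 + 46) + 2*12²*(2 + 12))*(-156))/(22661 - 18544) = ((57 + 2*144*14)*(-156))/4117 = ((57 + 4032)*(-156))*(1/4117) = (4089*(-156))*(1/4117) = -637884*1/4117 = -637884/4117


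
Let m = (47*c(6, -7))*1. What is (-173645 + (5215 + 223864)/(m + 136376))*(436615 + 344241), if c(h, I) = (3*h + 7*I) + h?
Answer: -18331959978252496/135201 ≈ -1.3559e+11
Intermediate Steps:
c(h, I) = 4*h + 7*I
m = -1175 (m = (47*(4*6 + 7*(-7)))*1 = (47*(24 - 49))*1 = (47*(-25))*1 = -1175*1 = -1175)
(-173645 + (5215 + 223864)/(m + 136376))*(436615 + 344241) = (-173645 + (5215 + 223864)/(-1175 + 136376))*(436615 + 344241) = (-173645 + 229079/135201)*780856 = -23476748566/135201*780856 = -18331959978252496/135201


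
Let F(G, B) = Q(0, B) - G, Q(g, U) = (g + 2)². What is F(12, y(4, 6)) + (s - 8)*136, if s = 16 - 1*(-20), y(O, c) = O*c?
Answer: 3800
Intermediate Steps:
Q(g, U) = (2 + g)²
F(G, B) = 4 - G (F(G, B) = (2 + 0)² - G = 2² - G = 4 - G)
s = 36 (s = 16 + 20 = 36)
F(12, y(4, 6)) + (s - 8)*136 = (4 - 1*12) + (36 - 8)*136 = (4 - 12) + 28*136 = -8 + 3808 = 3800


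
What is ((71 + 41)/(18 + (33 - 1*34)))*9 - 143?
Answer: -1423/17 ≈ -83.706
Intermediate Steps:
((71 + 41)/(18 + (33 - 1*34)))*9 - 143 = (112/(18 + (33 - 34)))*9 - 143 = (112/(18 - 1))*9 - 143 = (112/17)*9 - 143 = 1008/17 - 143 = -1423/17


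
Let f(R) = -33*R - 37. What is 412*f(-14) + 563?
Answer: 175663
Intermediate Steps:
f(R) = -37 - 33*R
412*f(-14) + 563 = 412*(-37 - 33*(-14)) + 563 = 412*(-37 + 462) + 563 = 412*425 + 563 = 175100 + 563 = 175663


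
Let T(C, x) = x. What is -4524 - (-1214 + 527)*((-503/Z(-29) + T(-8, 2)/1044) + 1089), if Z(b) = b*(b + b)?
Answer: 1875635716/2523 ≈ 7.4342e+5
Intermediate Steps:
Z(b) = 2*b² (Z(b) = b*(2*b) = 2*b²)
-4524 - (-1214 + 527)*((-503/Z(-29) + T(-8, 2)/1044) + 1089) = -4524 - (-1214 + 527)*((-503/(2*(-29)²) + 2/1044) + 1089) = -4524 - (-687)*((-503/(2*841) + 2*(1/1044)) + 1089) = -4524 - (-687)*((-503/1682 + 1/522) + 1089) = -4524 - (-687)*(-2249/7569 + 1089) = -4524 - (-687)*8240392/7569 = -4524 - 1*(-1887049768/2523) = -4524 + 1887049768/2523 = 1875635716/2523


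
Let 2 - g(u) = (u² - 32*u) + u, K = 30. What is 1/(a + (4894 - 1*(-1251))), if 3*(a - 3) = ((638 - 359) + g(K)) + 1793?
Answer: 3/20548 ≈ 0.00014600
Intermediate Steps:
g(u) = 2 - u² + 31*u (g(u) = 2 - ((u² - 32*u) + u) = 2 - (u² - 31*u) = 2 + (-u² + 31*u) = 2 - u² + 31*u)
a = 2113/3 (a = 3 + (((638 - 359) + (2 - 1*30² + 31*30)) + 1793)/3 = 3 + ((279 + (2 - 1*900 + 930)) + 1793)/3 = 3 + ((279 + (2 - 900 + 930)) + 1793)/3 = 3 + ((279 + 32) + 1793)/3 = 3 + (311 + 1793)/3 = 3 + (⅓)*2104 = 3 + 2104/3 = 2113/3 ≈ 704.33)
1/(a + (4894 - 1*(-1251))) = 1/(2113/3 + (4894 - 1*(-1251))) = 1/(2113/3 + (4894 + 1251)) = 1/(2113/3 + 6145) = 1/(20548/3) = 3/20548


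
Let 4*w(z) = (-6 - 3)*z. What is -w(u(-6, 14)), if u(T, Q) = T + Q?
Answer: 18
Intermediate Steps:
u(T, Q) = Q + T
w(z) = -9*z/4 (w(z) = ((-6 - 3)*z)/4 = (-9*z)/4 = -9*z/4)
-w(u(-6, 14)) = -(-9)*(14 - 6)/4 = -(-9)*8/4 = -1*(-18) = 18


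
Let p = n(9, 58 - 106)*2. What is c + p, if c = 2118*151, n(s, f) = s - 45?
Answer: 319746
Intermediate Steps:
n(s, f) = -45 + s
p = -72 (p = (-45 + 9)*2 = -36*2 = -72)
c = 319818
c + p = 319818 - 72 = 319746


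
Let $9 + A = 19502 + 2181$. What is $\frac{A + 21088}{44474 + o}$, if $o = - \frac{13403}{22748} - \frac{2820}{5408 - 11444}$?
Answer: $\frac{163097745976}{169626987909} \approx 0.96151$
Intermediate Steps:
$o = - \frac{1395929}{11442244}$ ($o = \left(-13403\right) \frac{1}{22748} - \frac{2820}{-6036} = - \frac{13403}{22748} - - \frac{235}{503} = - \frac{13403}{22748} + \frac{235}{503} = - \frac{1395929}{11442244} \approx -0.122$)
$A = 21674$ ($A = -9 + \left(19502 + 2181\right) = -9 + 21683 = 21674$)
$\frac{A + 21088}{44474 + o} = \frac{21674 + 21088}{44474 - \frac{1395929}{11442244}} = \frac{42762}{\frac{508880963727}{11442244}} = 42762 \cdot \frac{11442244}{508880963727} = \frac{163097745976}{169626987909}$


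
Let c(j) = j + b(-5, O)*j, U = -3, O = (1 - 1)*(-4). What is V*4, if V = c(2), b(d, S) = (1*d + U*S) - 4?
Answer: -64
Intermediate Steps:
O = 0 (O = 0*(-4) = 0)
b(d, S) = -4 + d - 3*S (b(d, S) = (1*d - 3*S) - 4 = (d - 3*S) - 4 = -4 + d - 3*S)
c(j) = -8*j (c(j) = j + (-4 - 5 - 3*0)*j = j + (-4 - 5 + 0)*j = j - 9*j = -8*j)
V = -16 (V = -8*2 = -16)
V*4 = -16*4 = -64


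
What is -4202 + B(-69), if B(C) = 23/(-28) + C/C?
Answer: -117651/28 ≈ -4201.8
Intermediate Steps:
B(C) = 5/28 (B(C) = 23*(-1/28) + 1 = -23/28 + 1 = 5/28)
-4202 + B(-69) = -4202 + 5/28 = -117651/28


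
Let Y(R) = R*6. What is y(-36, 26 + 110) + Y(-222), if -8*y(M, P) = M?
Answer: -2655/2 ≈ -1327.5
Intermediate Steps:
Y(R) = 6*R
y(M, P) = -M/8
y(-36, 26 + 110) + Y(-222) = -1/8*(-36) + 6*(-222) = 9/2 - 1332 = -2655/2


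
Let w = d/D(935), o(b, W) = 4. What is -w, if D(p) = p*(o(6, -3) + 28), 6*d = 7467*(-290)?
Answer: 72181/5984 ≈ 12.062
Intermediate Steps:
d = -360905 (d = (7467*(-290))/6 = (⅙)*(-2165430) = -360905)
D(p) = 32*p (D(p) = p*(4 + 28) = p*32 = 32*p)
w = -72181/5984 (w = -360905/(32*935) = -360905/29920 = -360905*1/29920 = -72181/5984 ≈ -12.062)
-w = -1*(-72181/5984) = 72181/5984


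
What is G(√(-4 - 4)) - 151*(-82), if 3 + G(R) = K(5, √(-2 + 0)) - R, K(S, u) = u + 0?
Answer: 12379 - I*√2 ≈ 12379.0 - 1.4142*I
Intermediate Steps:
K(S, u) = u
G(R) = -3 - R + I*√2 (G(R) = -3 + (√(-2 + 0) - R) = -3 + (√(-2) - R) = -3 + (I*√2 - R) = -3 + (-R + I*√2) = -3 - R + I*√2)
G(√(-4 - 4)) - 151*(-82) = (-3 - √(-4 - 4) + I*√2) - 151*(-82) = (-3 - √(-8) + I*√2) + 12382 = (-3 - 2*I*√2 + I*√2) + 12382 = (-3 - I*√2) + 12382 = 12379 - I*√2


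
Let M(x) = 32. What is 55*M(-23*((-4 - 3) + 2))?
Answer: 1760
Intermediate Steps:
55*M(-23*((-4 - 3) + 2)) = 55*32 = 1760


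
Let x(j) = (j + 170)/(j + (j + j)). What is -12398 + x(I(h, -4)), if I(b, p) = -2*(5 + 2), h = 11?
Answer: -86812/7 ≈ -12402.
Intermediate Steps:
I(b, p) = -14 (I(b, p) = -2*7 = -14)
x(j) = (170 + j)/(3*j) (x(j) = (170 + j)/(j + 2*j) = (170 + j)/((3*j)) = (170 + j)*(1/(3*j)) = (170 + j)/(3*j))
-12398 + x(I(h, -4)) = -12398 + (1/3)*(170 - 14)/(-14) = -12398 + (1/3)*(-1/14)*156 = -12398 - 26/7 = -86812/7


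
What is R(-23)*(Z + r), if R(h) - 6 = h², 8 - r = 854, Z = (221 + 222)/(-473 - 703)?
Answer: -532506365/1176 ≈ -4.5281e+5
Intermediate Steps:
Z = -443/1176 (Z = 443/(-1176) = 443*(-1/1176) = -443/1176 ≈ -0.37670)
r = -846 (r = 8 - 1*854 = 8 - 854 = -846)
R(h) = 6 + h²
R(-23)*(Z + r) = (6 + (-23)²)*(-443/1176 - 846) = (6 + 529)*(-995339/1176) = 535*(-995339/1176) = -532506365/1176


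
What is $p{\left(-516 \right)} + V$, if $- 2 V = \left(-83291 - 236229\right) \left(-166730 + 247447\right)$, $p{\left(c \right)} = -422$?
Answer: $12895347498$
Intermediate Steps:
$V = 12895347920$ ($V = - \frac{\left(-83291 - 236229\right) \left(-166730 + 247447\right)}{2} = - \frac{\left(-319520\right) 80717}{2} = \left(- \frac{1}{2}\right) \left(-25790695840\right) = 12895347920$)
$p{\left(-516 \right)} + V = -422 + 12895347920 = 12895347498$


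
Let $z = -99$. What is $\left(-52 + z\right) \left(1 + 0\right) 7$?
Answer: $-1057$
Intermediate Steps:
$\left(-52 + z\right) \left(1 + 0\right) 7 = \left(-52 - 99\right) \left(1 + 0\right) 7 = - 151 \cdot 1 \cdot 7 = \left(-151\right) 7 = -1057$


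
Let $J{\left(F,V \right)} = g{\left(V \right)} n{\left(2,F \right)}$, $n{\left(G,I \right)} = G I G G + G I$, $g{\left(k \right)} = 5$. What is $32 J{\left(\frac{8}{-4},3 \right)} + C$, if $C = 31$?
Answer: $-3169$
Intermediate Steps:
$n{\left(G,I \right)} = G I + I G^{3}$ ($n{\left(G,I \right)} = I G^{2} G + G I = I G^{3} + G I = G I + I G^{3}$)
$J{\left(F,V \right)} = 50 F$ ($J{\left(F,V \right)} = 5 \cdot 2 F \left(1 + 2^{2}\right) = 5 \cdot 2 F \left(1 + 4\right) = 5 \cdot 2 F 5 = 5 \cdot 10 F = 50 F$)
$32 J{\left(\frac{8}{-4},3 \right)} + C = 32 \cdot 50 \frac{8}{-4} + 31 = 32 \cdot 50 \cdot 8 \left(- \frac{1}{4}\right) + 31 = 32 \cdot 50 \left(-2\right) + 31 = 32 \left(-100\right) + 31 = -3200 + 31 = -3169$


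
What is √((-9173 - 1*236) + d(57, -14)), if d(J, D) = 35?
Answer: I*√9374 ≈ 96.819*I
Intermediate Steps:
√((-9173 - 1*236) + d(57, -14)) = √((-9173 - 1*236) + 35) = √((-9173 - 236) + 35) = √(-9409 + 35) = √(-9374) = I*√9374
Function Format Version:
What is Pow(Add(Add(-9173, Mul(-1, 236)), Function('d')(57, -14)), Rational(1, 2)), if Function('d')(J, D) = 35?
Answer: Mul(I, Pow(9374, Rational(1, 2))) ≈ Mul(96.819, I)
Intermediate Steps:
Pow(Add(Add(-9173, Mul(-1, 236)), Function('d')(57, -14)), Rational(1, 2)) = Pow(Add(Add(-9173, Mul(-1, 236)), 35), Rational(1, 2)) = Pow(Add(Add(-9173, -236), 35), Rational(1, 2)) = Pow(Add(-9409, 35), Rational(1, 2)) = Pow(-9374, Rational(1, 2)) = Mul(I, Pow(9374, Rational(1, 2)))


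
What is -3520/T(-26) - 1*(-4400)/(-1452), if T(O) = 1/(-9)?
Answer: 1045340/33 ≈ 31677.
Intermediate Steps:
T(O) = -⅑
-3520/T(-26) - 1*(-4400)/(-1452) = -3520/(-⅑) - 1*(-4400)/(-1452) = -3520*(-9) + 4400*(-1/1452) = 31680 - 100/33 = 1045340/33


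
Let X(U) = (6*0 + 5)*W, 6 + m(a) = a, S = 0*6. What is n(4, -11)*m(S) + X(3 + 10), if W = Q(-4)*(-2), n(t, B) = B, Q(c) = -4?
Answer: 106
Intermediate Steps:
S = 0
m(a) = -6 + a
W = 8 (W = -4*(-2) = 8)
X(U) = 40 (X(U) = (6*0 + 5)*8 = (0 + 5)*8 = 5*8 = 40)
n(4, -11)*m(S) + X(3 + 10) = -11*(-6 + 0) + 40 = -11*(-6) + 40 = 66 + 40 = 106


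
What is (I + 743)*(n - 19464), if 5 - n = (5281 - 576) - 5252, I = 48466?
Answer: -930640608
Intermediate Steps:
n = 552 (n = 5 - ((5281 - 576) - 5252) = 5 - (4705 - 5252) = 5 - 1*(-547) = 5 + 547 = 552)
(I + 743)*(n - 19464) = (48466 + 743)*(552 - 19464) = 49209*(-18912) = -930640608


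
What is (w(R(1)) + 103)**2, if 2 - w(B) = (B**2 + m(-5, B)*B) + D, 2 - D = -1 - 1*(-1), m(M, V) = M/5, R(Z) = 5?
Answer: 6889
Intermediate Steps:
m(M, V) = M/5 (m(M, V) = M*(1/5) = M/5)
D = 2 (D = 2 - (-1 - 1*(-1)) = 2 - (-1 + 1) = 2 - 1*0 = 2 + 0 = 2)
w(B) = B - B**2 (w(B) = 2 - ((B**2 + ((1/5)*(-5))*B) + 2) = 2 - ((B**2 - B) + 2) = 2 - (2 + B**2 - B) = 2 + (-2 + B - B**2) = B - B**2)
(w(R(1)) + 103)**2 = (5*(1 - 1*5) + 103)**2 = (5*(1 - 5) + 103)**2 = (5*(-4) + 103)**2 = (-20 + 103)**2 = 83**2 = 6889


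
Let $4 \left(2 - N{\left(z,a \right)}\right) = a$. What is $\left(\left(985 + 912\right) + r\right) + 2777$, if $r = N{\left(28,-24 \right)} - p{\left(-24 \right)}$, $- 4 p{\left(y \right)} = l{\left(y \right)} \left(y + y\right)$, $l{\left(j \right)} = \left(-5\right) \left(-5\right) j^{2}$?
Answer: $-168118$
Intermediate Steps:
$l{\left(j \right)} = 25 j^{2}$
$N{\left(z,a \right)} = 2 - \frac{a}{4}$
$p{\left(y \right)} = - \frac{25 y^{3}}{2}$ ($p{\left(y \right)} = - \frac{25 y^{2} \left(y + y\right)}{4} = - \frac{25 y^{2} \cdot 2 y}{4} = - \frac{50 y^{3}}{4} = - \frac{25 y^{3}}{2}$)
$r = -172792$ ($r = \left(2 - -6\right) - - \frac{25 \left(-24\right)^{3}}{2} = \left(2 + 6\right) - \left(- \frac{25}{2}\right) \left(-13824\right) = 8 - 172800 = -172792$)
$\left(\left(985 + 912\right) + r\right) + 2777 = \left(\left(985 + 912\right) - 172792\right) + 2777 = \left(1897 - 172792\right) + 2777 = -170895 + 2777 = -168118$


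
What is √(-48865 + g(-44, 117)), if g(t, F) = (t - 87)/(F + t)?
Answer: 6*I*√7233643/73 ≈ 221.06*I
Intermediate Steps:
g(t, F) = (-87 + t)/(F + t)
√(-48865 + g(-44, 117)) = √(-48865 + (-87 - 44)/(117 - 44)) = √(-48865 - 131/73) = √(-3567276/73) = 6*I*√7233643/73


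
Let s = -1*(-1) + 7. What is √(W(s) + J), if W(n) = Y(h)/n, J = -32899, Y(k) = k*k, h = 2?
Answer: I*√131594/2 ≈ 181.38*I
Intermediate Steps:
s = 8 (s = 1 + 7 = 8)
Y(k) = k²
W(n) = 4/n (W(n) = 2²/n = 4/n)
√(W(s) + J) = √(4/8 - 32899) = √(4*(⅛) - 32899) = √(½ - 32899) = √(-65797/2) = I*√131594/2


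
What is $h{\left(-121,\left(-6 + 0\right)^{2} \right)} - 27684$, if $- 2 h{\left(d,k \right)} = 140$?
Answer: $-27754$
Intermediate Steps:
$h{\left(d,k \right)} = -70$ ($h{\left(d,k \right)} = \left(- \frac{1}{2}\right) 140 = -70$)
$h{\left(-121,\left(-6 + 0\right)^{2} \right)} - 27684 = -70 - 27684 = -27754$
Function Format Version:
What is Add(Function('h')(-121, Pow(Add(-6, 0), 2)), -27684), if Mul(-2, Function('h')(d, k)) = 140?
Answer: -27754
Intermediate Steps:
Function('h')(d, k) = -70 (Function('h')(d, k) = Mul(Rational(-1, 2), 140) = -70)
Add(Function('h')(-121, Pow(Add(-6, 0), 2)), -27684) = Add(-70, -27684) = -27754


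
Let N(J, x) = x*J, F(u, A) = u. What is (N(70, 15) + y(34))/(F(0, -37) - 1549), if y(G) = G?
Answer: -1084/1549 ≈ -0.69981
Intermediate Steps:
N(J, x) = J*x
(N(70, 15) + y(34))/(F(0, -37) - 1549) = (70*15 + 34)/(0 - 1549) = (1050 + 34)/(-1549) = 1084*(-1/1549) = -1084/1549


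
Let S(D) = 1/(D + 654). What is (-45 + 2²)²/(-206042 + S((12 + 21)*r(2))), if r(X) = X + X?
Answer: -1321266/161949011 ≈ -0.0081585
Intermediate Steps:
r(X) = 2*X
S(D) = 1/(654 + D)
(-45 + 2²)²/(-206042 + S((12 + 21)*r(2))) = (-45 + 2²)²/(-206042 + 1/(654 + (12 + 21)*(2*2))) = (-45 + 4)²/(-206042 + 1/(654 + 33*4)) = (-41)²/(-206042 + 1/(654 + 132)) = 1681/(-206042 + 1/786) = 1681/(-161949011/786) = 1681*(-786/161949011) = -1321266/161949011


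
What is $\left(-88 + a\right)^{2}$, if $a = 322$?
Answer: $54756$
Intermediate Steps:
$\left(-88 + a\right)^{2} = \left(-88 + 322\right)^{2} = 234^{2} = 54756$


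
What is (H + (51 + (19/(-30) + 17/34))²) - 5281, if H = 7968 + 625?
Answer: 1327369/225 ≈ 5899.4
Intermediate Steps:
H = 8593
(H + (51 + (19/(-30) + 17/34))²) - 5281 = (8593 + (51 + (19/(-30) + 17/34))²) - 5281 = (8593 + (51 + (19*(-1/30) + 17*(1/34)))²) - 5281 = (8593 + (51 + (-19/30 + ½))²) - 5281 = (8593 + (51 - 2/15)²) - 5281 = (8593 + (763/15)²) - 5281 = (8593 + 582169/225) - 5281 = 2515594/225 - 5281 = 1327369/225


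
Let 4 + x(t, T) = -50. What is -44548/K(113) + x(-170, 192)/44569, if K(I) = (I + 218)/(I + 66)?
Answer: -355397324222/14752339 ≈ -24091.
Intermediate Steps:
K(I) = (218 + I)/(66 + I)
x(t, T) = -54 (x(t, T) = -4 - 50 = -54)
-44548/K(113) + x(-170, 192)/44569 = -44548*(66 + 113)/(218 + 113) - 54/44569 = -44548/(331/179) - 54*1/44569 = -44548/((1/179)*331) - 54/44569 = -44548/331/179 - 54/44569 = -44548*179/331 - 54/44569 = -7974092/331 - 54/44569 = -355397324222/14752339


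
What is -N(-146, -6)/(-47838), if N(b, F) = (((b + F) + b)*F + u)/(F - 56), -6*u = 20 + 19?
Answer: -509/847416 ≈ -0.00060065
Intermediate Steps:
u = -13/2 (u = -(20 + 19)/6 = -1/6*39 = -13/2 ≈ -6.5000)
N(b, F) = (-13/2 + F*(F + 2*b))/(-56 + F) (N(b, F) = (((b + F) + b)*F - 13/2)/(F - 56) = (((F + b) + b)*F - 13/2)/(-56 + F) = ((F + 2*b)*F - 13/2)/(-56 + F) = (F*(F + 2*b) - 13/2)/(-56 + F) = (-13/2 + F*(F + 2*b))/(-56 + F))
-N(-146, -6)/(-47838) = -(-13/2 + (-6)**2 + 2*(-6)*(-146))/(-56 - 6)/(-47838) = -(-13/2 + 36 + 1752)/(-62)*(-1/47838) = -(-1)*3563/(62*2)*(-1/47838) = -1*(-3563/124)*(-1/47838) = (3563/124)*(-1/47838) = -509/847416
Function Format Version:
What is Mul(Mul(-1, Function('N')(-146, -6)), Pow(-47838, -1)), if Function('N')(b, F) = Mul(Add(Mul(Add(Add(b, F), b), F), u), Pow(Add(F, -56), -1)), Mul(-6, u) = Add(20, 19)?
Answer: Rational(-509, 847416) ≈ -0.00060065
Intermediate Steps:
u = Rational(-13, 2) (u = Mul(Rational(-1, 6), Add(20, 19)) = Mul(Rational(-1, 6), 39) = Rational(-13, 2) ≈ -6.5000)
Function('N')(b, F) = Mul(Pow(Add(-56, F), -1), Add(Rational(-13, 2), Mul(F, Add(F, Mul(2, b))))) (Function('N')(b, F) = Mul(Add(Mul(Add(Add(b, F), b), F), Rational(-13, 2)), Pow(Add(F, -56), -1)) = Mul(Add(Mul(Add(Add(F, b), b), F), Rational(-13, 2)), Pow(Add(-56, F), -1)) = Mul(Add(Mul(Add(F, Mul(2, b)), F), Rational(-13, 2)), Pow(Add(-56, F), -1)) = Mul(Add(Mul(F, Add(F, Mul(2, b))), Rational(-13, 2)), Pow(Add(-56, F), -1)) = Mul(Add(Rational(-13, 2), Mul(F, Add(F, Mul(2, b)))), Pow(Add(-56, F), -1)) = Mul(Pow(Add(-56, F), -1), Add(Rational(-13, 2), Mul(F, Add(F, Mul(2, b))))))
Mul(Mul(-1, Function('N')(-146, -6)), Pow(-47838, -1)) = Mul(Mul(-1, Mul(Pow(Add(-56, -6), -1), Add(Rational(-13, 2), Pow(-6, 2), Mul(2, -6, -146)))), Pow(-47838, -1)) = Mul(Mul(-1, Mul(Pow(-62, -1), Add(Rational(-13, 2), 36, 1752))), Rational(-1, 47838)) = Mul(Mul(-1, Mul(Rational(-1, 62), Rational(3563, 2))), Rational(-1, 47838)) = Mul(Mul(-1, Rational(-3563, 124)), Rational(-1, 47838)) = Mul(Rational(3563, 124), Rational(-1, 47838)) = Rational(-509, 847416)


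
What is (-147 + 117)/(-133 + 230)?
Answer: -30/97 ≈ -0.30928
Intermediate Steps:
(-147 + 117)/(-133 + 230) = -30/97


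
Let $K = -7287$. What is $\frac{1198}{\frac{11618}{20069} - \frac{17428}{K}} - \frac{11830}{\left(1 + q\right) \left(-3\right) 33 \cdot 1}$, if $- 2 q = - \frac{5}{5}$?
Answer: $\frac{4450893752207}{9215971479} \approx 482.95$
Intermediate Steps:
$q = \frac{1}{2}$ ($q = - \frac{\left(-5\right) \frac{1}{5}}{2} = \left(- \frac{1}{2}\right) \left(-1\right) = \frac{1}{2} \approx 0.5$)
$\frac{1198}{\frac{11618}{20069} - \frac{17428}{K}} - \frac{11830}{\left(1 + q\right) \left(-3\right) 33 \cdot 1} = \frac{1198}{\frac{11618}{20069} - \frac{17428}{-7287}} - \frac{11830}{\left(1 + \frac{1}{2}\right) \left(-3\right) 33 \cdot 1} = \frac{1198}{11618 \cdot \frac{1}{20069} - - \frac{17428}{7287}} - \frac{11830}{\frac{3}{2} \left(-3\right) 33 \cdot 1} = \frac{1198}{\frac{11618}{20069} + \frac{17428}{7287}} - \frac{11830}{\left(- \frac{9}{2}\right) 33 \cdot 1} = \frac{1198}{\frac{62060414}{20891829}} - \frac{11830}{\left(- \frac{297}{2}\right) 1} = 1198 \cdot \frac{20891829}{62060414} - \frac{11830}{- \frac{297}{2}} = \frac{12514205571}{31030207} - - \frac{23660}{297} = \frac{12514205571}{31030207} + \frac{23660}{297} = \frac{4450893752207}{9215971479}$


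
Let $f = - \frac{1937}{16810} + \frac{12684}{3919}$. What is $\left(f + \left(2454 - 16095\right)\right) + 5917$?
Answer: $- \frac{508639057423}{65878390} \approx -7720.9$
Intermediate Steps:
$f = \frac{205626937}{65878390}$ ($f = \left(-1937\right) \frac{1}{16810} + 12684 \cdot \frac{1}{3919} = - \frac{1937}{16810} + \frac{12684}{3919} = \frac{205626937}{65878390} \approx 3.1213$)
$\left(f + \left(2454 - 16095\right)\right) + 5917 = \left(\frac{205626937}{65878390} + \left(2454 - 16095\right)\right) + 5917 = \left(\frac{205626937}{65878390} - 13641\right) + 5917 = - \frac{898441491053}{65878390} + 5917 = - \frac{508639057423}{65878390}$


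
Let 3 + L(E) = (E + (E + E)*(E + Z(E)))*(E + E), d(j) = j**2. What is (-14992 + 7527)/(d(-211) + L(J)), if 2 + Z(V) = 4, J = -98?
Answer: 1493/724842 ≈ 0.0020598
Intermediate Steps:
Z(V) = 2 (Z(V) = -2 + 4 = 2)
L(E) = -3 + 2*E*(E + 2*E*(2 + E)) (L(E) = -3 + (E + (E + E)*(E + 2))*(E + E) = -3 + (E + (2*E)*(2 + E))*(2*E) = -3 + (E + 2*E*(2 + E))*(2*E) = -3 + 2*E*(E + 2*E*(2 + E)))
(-14992 + 7527)/(d(-211) + L(J)) = (-14992 + 7527)/((-211)**2 + (-3 + 4*(-98)**3 + 10*(-98)**2)) = -7465/(44521 + (-3 + 4*(-941192) + 10*9604)) = -7465/(44521 + (-3 - 3764768 + 96040)) = -7465/(44521 - 3668731) = -7465/(-3624210) = -7465*(-1/3624210) = 1493/724842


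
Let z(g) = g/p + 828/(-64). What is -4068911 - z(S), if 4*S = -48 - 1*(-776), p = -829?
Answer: -53969860989/13264 ≈ -4.0689e+6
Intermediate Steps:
S = 182 (S = (-48 - 1*(-776))/4 = (-48 + 776)/4 = (¼)*728 = 182)
z(g) = -207/16 - g/829 (z(g) = g/(-829) + 828/(-64) = g*(-1/829) + 828*(-1/64) = -g/829 - 207/16 = -207/16 - g/829)
-4068911 - z(S) = -4068911 - (-207/16 - 1/829*182) = -4068911 - (-207/16 - 182/829) = -4068911 - 1*(-174515/13264) = -4068911 + 174515/13264 = -53969860989/13264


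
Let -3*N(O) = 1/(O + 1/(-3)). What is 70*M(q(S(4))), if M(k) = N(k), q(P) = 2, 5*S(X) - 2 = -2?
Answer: -14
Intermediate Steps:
S(X) = 0 (S(X) = ⅖ + (⅕)*(-2) = ⅖ - ⅖ = 0)
N(O) = -1/(3*(-⅓ + O)) (N(O) = -1/(3*(O + 1/(-3))) = -1/(3*(O - ⅓)) = -1/(3*(-⅓ + O)))
M(k) = -1/(-1 + 3*k)
70*M(q(S(4))) = 70*(-1/(-1 + 3*2)) = 70*(-1/(-1 + 6)) = 70*(-1/5) = 70*(-1*⅕) = 70*(-⅕) = -14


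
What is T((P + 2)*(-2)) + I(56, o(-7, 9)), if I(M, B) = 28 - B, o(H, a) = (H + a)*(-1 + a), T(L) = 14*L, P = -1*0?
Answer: -44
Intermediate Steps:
P = 0
o(H, a) = (-1 + a)*(H + a)
T((P + 2)*(-2)) + I(56, o(-7, 9)) = 14*((0 + 2)*(-2)) + (28 - (9**2 - 1*(-7) - 1*9 - 7*9)) = 14*(2*(-2)) + (28 - (81 + 7 - 9 - 63)) = 14*(-4) + (28 - 1*16) = -56 + (28 - 16) = -56 + 12 = -44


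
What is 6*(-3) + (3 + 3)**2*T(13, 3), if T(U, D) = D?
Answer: 90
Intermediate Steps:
6*(-3) + (3 + 3)**2*T(13, 3) = 6*(-3) + (3 + 3)**2*3 = -18 + 6**2*3 = -18 + 36*3 = -18 + 108 = 90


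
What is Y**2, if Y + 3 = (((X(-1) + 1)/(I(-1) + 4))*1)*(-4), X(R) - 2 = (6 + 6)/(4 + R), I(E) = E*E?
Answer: 1849/25 ≈ 73.960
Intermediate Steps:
I(E) = E**2
X(R) = 2 + 12/(4 + R) (X(R) = 2 + (6 + 6)/(4 + R) = 2 + 12/(4 + R))
Y = -43/5 (Y = -3 + (((2*(10 - 1)/(4 - 1) + 1)/((-1)**2 + 4))*1)*(-4) = -3 + (((2*9/3 + 1)/(1 + 4))*1)*(-4) = -3 + (((2*(1/3)*9 + 1)/5)*1)*(-4) = -3 + (((6 + 1)*(1/5))*1)*(-4) = -3 + ((7*(1/5))*1)*(-4) = -3 + ((7/5)*1)*(-4) = -3 + (7/5)*(-4) = -3 - 28/5 = -43/5 ≈ -8.6000)
Y**2 = (-43/5)**2 = 1849/25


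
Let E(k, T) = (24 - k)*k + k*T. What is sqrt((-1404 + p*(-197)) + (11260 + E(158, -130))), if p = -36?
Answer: 2*I*sqrt(6191) ≈ 157.37*I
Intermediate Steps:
E(k, T) = T*k + k*(24 - k) (E(k, T) = k*(24 - k) + T*k = T*k + k*(24 - k))
sqrt((-1404 + p*(-197)) + (11260 + E(158, -130))) = sqrt((-1404 - 36*(-197)) + (11260 + 158*(24 - 130 - 1*158))) = sqrt((-1404 + 7092) + (11260 + 158*(24 - 130 - 158))) = sqrt(5688 + (11260 + 158*(-264))) = sqrt(5688 + (11260 - 41712)) = sqrt(5688 - 30452) = sqrt(-24764) = 2*I*sqrt(6191)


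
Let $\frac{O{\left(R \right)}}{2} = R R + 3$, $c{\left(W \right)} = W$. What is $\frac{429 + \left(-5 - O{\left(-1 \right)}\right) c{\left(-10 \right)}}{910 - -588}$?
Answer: $\frac{559}{1498} \approx 0.37316$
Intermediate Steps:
$O{\left(R \right)} = 6 + 2 R^{2}$ ($O{\left(R \right)} = 2 \left(R R + 3\right) = 2 \left(R^{2} + 3\right) = 2 \left(3 + R^{2}\right) = 6 + 2 R^{2}$)
$\frac{429 + \left(-5 - O{\left(-1 \right)}\right) c{\left(-10 \right)}}{910 - -588} = \frac{429 + \left(-5 - \left(6 + 2 \left(-1\right)^{2}\right)\right) \left(-10\right)}{910 - -588} = \frac{429 + \left(-5 - \left(6 + 2 \cdot 1\right)\right) \left(-10\right)}{910 + 588} = \frac{429 + \left(-5 - \left(6 + 2\right)\right) \left(-10\right)}{1498} = \left(429 + \left(-5 - 8\right) \left(-10\right)\right) \frac{1}{1498} = \left(429 - -130\right) \frac{1}{1498} = \left(429 + 130\right) \frac{1}{1498} = 559 \cdot \frac{1}{1498} = \frac{559}{1498}$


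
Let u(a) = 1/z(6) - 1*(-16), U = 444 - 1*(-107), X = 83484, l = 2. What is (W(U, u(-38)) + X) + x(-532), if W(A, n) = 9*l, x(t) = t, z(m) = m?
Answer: 82970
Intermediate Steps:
U = 551 (U = 444 + 107 = 551)
u(a) = 97/6 (u(a) = 1/6 - 1*(-16) = ⅙ + 16 = 97/6)
W(A, n) = 18 (W(A, n) = 9*2 = 18)
(W(U, u(-38)) + X) + x(-532) = (18 + 83484) - 532 = 83502 - 532 = 82970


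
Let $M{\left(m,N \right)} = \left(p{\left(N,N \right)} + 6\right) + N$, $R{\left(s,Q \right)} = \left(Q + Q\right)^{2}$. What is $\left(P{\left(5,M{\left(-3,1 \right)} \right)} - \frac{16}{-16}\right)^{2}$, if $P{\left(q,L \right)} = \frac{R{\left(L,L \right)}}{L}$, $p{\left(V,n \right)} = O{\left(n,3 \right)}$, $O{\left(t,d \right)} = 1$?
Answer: $1089$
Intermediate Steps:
$R{\left(s,Q \right)} = 4 Q^{2}$ ($R{\left(s,Q \right)} = \left(2 Q\right)^{2} = 4 Q^{2}$)
$p{\left(V,n \right)} = 1$
$M{\left(m,N \right)} = 7 + N$ ($M{\left(m,N \right)} = \left(1 + 6\right) + N = 7 + N$)
$P{\left(q,L \right)} = 4 L$ ($P{\left(q,L \right)} = \frac{4 L^{2}}{L} = 4 L$)
$\left(P{\left(5,M{\left(-3,1 \right)} \right)} - \frac{16}{-16}\right)^{2} = \left(4 \left(7 + 1\right) - \frac{16}{-16}\right)^{2} = \left(4 \cdot 8 - -1\right)^{2} = \left(32 + 1\right)^{2} = 33^{2} = 1089$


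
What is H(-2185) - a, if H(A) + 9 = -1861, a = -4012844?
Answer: 4010974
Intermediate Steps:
H(A) = -1870 (H(A) = -9 - 1861 = -1870)
H(-2185) - a = -1870 - 1*(-4012844) = -1870 + 4012844 = 4010974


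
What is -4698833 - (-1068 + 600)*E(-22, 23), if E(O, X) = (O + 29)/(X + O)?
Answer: -4695557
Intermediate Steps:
E(O, X) = (29 + O)/(O + X)
-4698833 - (-1068 + 600)*E(-22, 23) = -4698833 - (-1068 + 600)*(29 - 22)/(-22 + 23) = -4698833 - (-468)*7/1 = -4698833 - (-468)*1*7 = -4698833 - (-468)*7 = -4698833 - 1*(-3276) = -4698833 + 3276 = -4695557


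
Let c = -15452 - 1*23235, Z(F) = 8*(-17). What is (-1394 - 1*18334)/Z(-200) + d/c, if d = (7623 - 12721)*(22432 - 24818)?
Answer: -111382934/657679 ≈ -169.36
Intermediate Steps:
Z(F) = -136
d = 12163828 (d = -5098*(-2386) = 12163828)
c = -38687 (c = -15452 - 23235 = -38687)
(-1394 - 1*18334)/Z(-200) + d/c = (-1394 - 1*18334)/(-136) + 12163828/(-38687) = (-1394 - 18334)*(-1/136) + 12163828*(-1/38687) = -19728*(-1/136) - 12163828/38687 = 2466/17 - 12163828/38687 = -111382934/657679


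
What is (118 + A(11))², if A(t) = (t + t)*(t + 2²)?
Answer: 200704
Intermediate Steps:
A(t) = 2*t*(4 + t) (A(t) = (2*t)*(t + 4) = (2*t)*(4 + t) = 2*t*(4 + t))
(118 + A(11))² = (118 + 2*11*(4 + 11))² = (118 + 2*11*15)² = (118 + 330)² = 448² = 200704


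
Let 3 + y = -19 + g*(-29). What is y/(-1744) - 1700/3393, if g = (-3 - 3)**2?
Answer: 326069/2958696 ≈ 0.11021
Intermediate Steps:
g = 36 (g = (-6)**2 = 36)
y = -1066 (y = -3 + (-19 + 36*(-29)) = -3 + (-19 - 1044) = -3 - 1063 = -1066)
y/(-1744) - 1700/3393 = -1066/(-1744) - 1700/3393 = -1066*(-1/1744) - 1700*1/3393 = 533/872 - 1700/3393 = 326069/2958696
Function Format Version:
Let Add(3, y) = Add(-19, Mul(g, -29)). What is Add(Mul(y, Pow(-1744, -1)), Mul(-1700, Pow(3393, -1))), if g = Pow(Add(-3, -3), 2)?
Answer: Rational(326069, 2958696) ≈ 0.11021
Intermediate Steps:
g = 36 (g = Pow(-6, 2) = 36)
y = -1066 (y = Add(-3, Add(-19, Mul(36, -29))) = Add(-3, Add(-19, -1044)) = Add(-3, -1063) = -1066)
Add(Mul(y, Pow(-1744, -1)), Mul(-1700, Pow(3393, -1))) = Add(Mul(-1066, Pow(-1744, -1)), Mul(-1700, Pow(3393, -1))) = Add(Mul(-1066, Rational(-1, 1744)), Mul(-1700, Rational(1, 3393))) = Add(Rational(533, 872), Rational(-1700, 3393)) = Rational(326069, 2958696)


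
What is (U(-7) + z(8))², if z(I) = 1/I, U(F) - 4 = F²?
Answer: 180625/64 ≈ 2822.3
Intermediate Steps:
U(F) = 4 + F²
(U(-7) + z(8))² = ((4 + (-7)²) + 1/8)² = ((4 + 49) + ⅛)² = (53 + ⅛)² = (425/8)² = 180625/64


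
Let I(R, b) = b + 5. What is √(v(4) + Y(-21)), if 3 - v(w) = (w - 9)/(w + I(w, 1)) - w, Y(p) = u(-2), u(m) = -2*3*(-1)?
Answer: 3*√6/2 ≈ 3.6742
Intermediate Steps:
I(R, b) = 5 + b
u(m) = 6 (u(m) = -6*(-1) = 6)
Y(p) = 6
v(w) = 3 + w - (-9 + w)/(6 + w) (v(w) = 3 - ((w - 9)/(w + (5 + 1)) - w) = 3 - ((-9 + w)/(w + 6) - w) = 3 - ((-9 + w)/(6 + w) - w) = 3 - (-w + (-9 + w)/(6 + w)) = 3 + (w - (-9 + w)/(6 + w)) = 3 + w - (-9 + w)/(6 + w))
√(v(4) + Y(-21)) = √((27 + 4² + 8*4)/(6 + 4) + 6) = √((27 + 16 + 32)/10 + 6) = √((⅒)*75 + 6) = √(15/2 + 6) = √(27/2) = 3*√6/2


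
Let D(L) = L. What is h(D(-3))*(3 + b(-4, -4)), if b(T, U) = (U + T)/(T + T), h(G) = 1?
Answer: 4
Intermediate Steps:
b(T, U) = (T + U)/(2*T) (b(T, U) = (T + U)/((2*T)) = (T + U)*(1/(2*T)) = (T + U)/(2*T))
h(D(-3))*(3 + b(-4, -4)) = 1*(3 + (1/2)*(-4 - 4)/(-4)) = 1*(3 + (1/2)*(-1/4)*(-8)) = 1*(3 + 1) = 1*4 = 4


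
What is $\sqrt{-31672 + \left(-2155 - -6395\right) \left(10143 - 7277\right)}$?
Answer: $2 \sqrt{3030042} \approx 3481.4$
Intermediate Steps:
$\sqrt{-31672 + \left(-2155 - -6395\right) \left(10143 - 7277\right)} = \sqrt{-31672 + \left(-2155 + \left(-3266 + 9661\right)\right) 2866} = \sqrt{-31672 + \left(-2155 + 6395\right) 2866} = \sqrt{-31672 + 4240 \cdot 2866} = \sqrt{-31672 + 12151840} = \sqrt{12120168} = 2 \sqrt{3030042}$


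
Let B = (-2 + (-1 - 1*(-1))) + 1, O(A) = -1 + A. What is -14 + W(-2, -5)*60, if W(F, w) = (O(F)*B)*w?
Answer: -914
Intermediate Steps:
B = -1 (B = (-2 + (-1 + 1)) + 1 = (-2 + 0) + 1 = -2 + 1 = -1)
W(F, w) = w*(1 - F) (W(F, w) = ((-1 + F)*(-1))*w = (1 - F)*w = w*(1 - F))
-14 + W(-2, -5)*60 = -14 - 5*(1 - 1*(-2))*60 = -14 - 5*(1 + 2)*60 = -14 - 5*3*60 = -14 - 15*60 = -14 - 900 = -914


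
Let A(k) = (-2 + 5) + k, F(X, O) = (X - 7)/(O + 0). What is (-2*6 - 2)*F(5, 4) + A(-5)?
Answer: 5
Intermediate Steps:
F(X, O) = (-7 + X)/O
A(k) = 3 + k
(-2*6 - 2)*F(5, 4) + A(-5) = (-2*6 - 2)*((-7 + 5)/4) + (3 - 5) = (-12 - 2)*((1/4)*(-2)) - 2 = -14*(-1/2) - 2 = 7 - 2 = 5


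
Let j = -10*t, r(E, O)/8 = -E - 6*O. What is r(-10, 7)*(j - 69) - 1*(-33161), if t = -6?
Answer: 35465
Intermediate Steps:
r(E, O) = -48*O - 8*E (r(E, O) = 8*(-E - 6*O) = -48*O - 8*E)
j = 60 (j = -10*(-6) = 60)
r(-10, 7)*(j - 69) - 1*(-33161) = (-48*7 - 8*(-10))*(60 - 69) - 1*(-33161) = (-336 + 80)*(-9) + 33161 = -256*(-9) + 33161 = 2304 + 33161 = 35465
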